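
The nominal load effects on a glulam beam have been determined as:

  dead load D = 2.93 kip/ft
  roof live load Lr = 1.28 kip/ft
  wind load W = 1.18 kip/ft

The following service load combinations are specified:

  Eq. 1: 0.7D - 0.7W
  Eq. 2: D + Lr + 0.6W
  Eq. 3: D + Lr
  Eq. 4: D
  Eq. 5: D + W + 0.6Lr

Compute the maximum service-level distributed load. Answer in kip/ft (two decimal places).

Eq. 1: 0.7(2.93) - 0.7(1.18) = 1.23
Eq. 2: 1.0(2.93) + 1.0(1.28) + 0.6(1.18) = 2.93 + 1.28 + 0.71 = 4.92
Eq. 3: 1.0(2.93) + 1.0(1.28) = 2.93 + 1.28 = 4.21
Eq. 4: 1.0(2.93) = 2.93
Eq. 5: 1.0(2.93) + 1.0(1.18) + 0.6(1.28) = 2.93 + 1.18 + 0.77 = 4.88
Combination 2 governs: w = 4.92 kip/ft.

4.92 kip/ft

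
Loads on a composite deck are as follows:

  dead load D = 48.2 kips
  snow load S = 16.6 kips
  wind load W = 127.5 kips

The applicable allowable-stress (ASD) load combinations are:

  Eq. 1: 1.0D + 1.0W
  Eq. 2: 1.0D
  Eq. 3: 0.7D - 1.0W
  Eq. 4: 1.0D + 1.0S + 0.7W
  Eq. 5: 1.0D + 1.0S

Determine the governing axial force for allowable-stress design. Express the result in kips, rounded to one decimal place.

175.7 kips

Eq. 1: 1.0(48.2) + 1.0(127.5) = 48.2 + 127.5 = 175.7
Eq. 2: 1.0(48.2) = 48.2
Eq. 3: 0.7(48.2) - 1.0(127.5) = 33.7 - 127.5 = -93.8
Eq. 4: 1.0(48.2) + 1.0(16.6) + 0.7(127.5) = 48.2 + 16.6 + 89.3 = 154.1
Eq. 5: 1.0(48.2) + 1.0(16.6) = 48.2 + 16.6 = 64.8
The controlling combination is 1, giving 175.7 kips.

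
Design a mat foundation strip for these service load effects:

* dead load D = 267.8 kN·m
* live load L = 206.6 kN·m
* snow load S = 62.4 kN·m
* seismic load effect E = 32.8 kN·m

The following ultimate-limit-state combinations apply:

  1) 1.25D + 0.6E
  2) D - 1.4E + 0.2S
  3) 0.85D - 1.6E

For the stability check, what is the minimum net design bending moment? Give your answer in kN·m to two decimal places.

1) 1.25(267.8) + 0.6(32.8) = 334.75 + 19.68 = 354.43
2) 1.0(267.8) - 1.4(32.8) + 0.2(62.4) = 267.80 - 45.92 + 12.48 = 234.36
3) 0.85(267.8) - 1.6(32.8) = 227.63 - 52.48 = 175.15
Combination 3 gives the minimum: 175.15 kN·m.

175.15 kN·m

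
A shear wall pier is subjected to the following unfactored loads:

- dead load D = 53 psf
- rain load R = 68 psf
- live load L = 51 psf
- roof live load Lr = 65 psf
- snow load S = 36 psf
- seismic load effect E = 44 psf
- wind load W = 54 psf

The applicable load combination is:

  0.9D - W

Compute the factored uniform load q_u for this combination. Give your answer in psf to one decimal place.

-6.3 psf

0.9(53) - 1.0(54) = 47.7 - 54.0 = -6.3
q_u = -6.3 psf.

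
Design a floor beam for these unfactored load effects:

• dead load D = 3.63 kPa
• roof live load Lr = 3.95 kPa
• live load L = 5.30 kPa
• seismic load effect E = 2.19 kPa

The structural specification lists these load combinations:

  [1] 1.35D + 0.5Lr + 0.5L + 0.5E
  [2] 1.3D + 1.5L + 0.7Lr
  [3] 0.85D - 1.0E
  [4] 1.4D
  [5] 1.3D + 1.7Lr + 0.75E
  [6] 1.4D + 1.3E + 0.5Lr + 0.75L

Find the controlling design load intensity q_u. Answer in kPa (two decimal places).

[1] 1.35(3.63) + 0.5(3.95) + 0.5(5.30) + 0.5(2.19) = 10.62
[2] 1.3(3.63) + 1.5(5.30) + 0.7(3.95) = 15.43
[3] 0.85(3.63) - 1.0(2.19) = 3.09 - 2.19 = 0.90
[4] 1.4(3.63) = 5.08
[5] 1.3(3.63) + 1.7(3.95) + 0.75(2.19) = 4.72 + 6.72 + 1.64 = 13.08
[6] 1.4(3.63) + 1.3(2.19) + 0.5(3.95) + 0.75(5.30) = 13.88
Maximum is from combination 2.

15.43 kPa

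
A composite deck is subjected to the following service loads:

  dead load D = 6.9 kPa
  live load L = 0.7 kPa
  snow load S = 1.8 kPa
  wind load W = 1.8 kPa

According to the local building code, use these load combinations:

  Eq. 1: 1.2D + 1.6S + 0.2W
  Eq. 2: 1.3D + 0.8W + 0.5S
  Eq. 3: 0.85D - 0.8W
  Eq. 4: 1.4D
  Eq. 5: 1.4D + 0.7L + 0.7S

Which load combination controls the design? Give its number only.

Eq. 1: 1.2(6.9) + 1.6(1.8) + 0.2(1.8) = 8.28 + 2.88 + 0.36 = 11.52
Eq. 2: 1.3(6.9) + 0.8(1.8) + 0.5(1.8) = 8.97 + 1.44 + 0.90 = 11.31
Eq. 3: 0.85(6.9) - 0.8(1.8) = 5.87 - 1.44 = 4.43
Eq. 4: 1.4(6.9) = 9.66
Eq. 5: 1.4(6.9) + 0.7(0.7) + 0.7(1.8) = 9.66 + 0.49 + 1.26 = 11.41
The largest value is 11.52 kPa from combination 1.

Combination 1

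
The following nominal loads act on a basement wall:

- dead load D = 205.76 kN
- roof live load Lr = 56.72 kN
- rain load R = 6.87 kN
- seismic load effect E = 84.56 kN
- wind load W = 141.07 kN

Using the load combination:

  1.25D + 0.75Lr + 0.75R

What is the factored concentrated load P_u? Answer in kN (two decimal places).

304.89 kN

1.25(205.76) + 0.75(56.72) + 0.75(6.87) = 257.20 + 42.54 + 5.15 = 304.89
P_u = 304.89 kN.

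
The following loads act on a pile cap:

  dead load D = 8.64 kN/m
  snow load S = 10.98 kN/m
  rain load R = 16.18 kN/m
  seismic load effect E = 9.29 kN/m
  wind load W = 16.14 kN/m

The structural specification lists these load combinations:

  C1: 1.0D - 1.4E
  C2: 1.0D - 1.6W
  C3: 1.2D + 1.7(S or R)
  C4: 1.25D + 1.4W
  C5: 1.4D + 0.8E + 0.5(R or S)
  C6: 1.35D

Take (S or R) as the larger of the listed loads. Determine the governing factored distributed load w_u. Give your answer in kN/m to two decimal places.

(S or R) → R = 16.18 kN/m; (R or S) → R = 16.18 kN/m.
C1: 1.0(8.64) - 1.4(9.29) = 8.64 - 13.01 = -4.37
C2: 1.0(8.64) - 1.6(16.14) = 8.64 - 25.82 = -17.18
C3: 1.2(8.64) + 1.7(16.18) = 37.87
C4: 1.25(8.64) + 1.4(16.14) = 10.80 + 22.60 = 33.40
C5: 1.4(8.64) + 0.8(9.29) + 0.5(16.18) = 12.10 + 7.43 + 8.09 = 27.62
C6: 1.35(8.64) = 11.66
Combination 3 governs: w_u = 37.87 kN/m.

37.87 kN/m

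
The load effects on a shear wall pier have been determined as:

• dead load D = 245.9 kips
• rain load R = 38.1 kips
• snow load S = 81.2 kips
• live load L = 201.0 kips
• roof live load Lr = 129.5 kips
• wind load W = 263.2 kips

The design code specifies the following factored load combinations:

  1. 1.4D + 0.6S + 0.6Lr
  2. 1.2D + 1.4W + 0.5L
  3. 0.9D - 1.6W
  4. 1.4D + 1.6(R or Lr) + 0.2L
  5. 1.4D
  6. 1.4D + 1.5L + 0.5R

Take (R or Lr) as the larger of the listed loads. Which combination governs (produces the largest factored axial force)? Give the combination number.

Combination 2

(R or Lr) → Lr = 129.5 kips.
1. 1.4(245.9) + 0.6(81.2) + 0.6(129.5) = 344.26 + 48.72 + 77.70 = 470.68
2. 1.2(245.9) + 1.4(263.2) + 0.5(201.0) = 295.08 + 368.48 + 100.50 = 764.06
3. 0.9(245.9) - 1.6(263.2) = 221.31 - 421.12 = -199.81
4. 1.4(245.9) + 1.6(129.5) + 0.2(201.0) = 344.26 + 207.20 + 40.20 = 591.66
5. 1.4(245.9) = 344.26
6. 1.4(245.9) + 1.5(201.0) + 0.5(38.1) = 344.26 + 301.50 + 19.05 = 664.81
The largest value is 764.06 kips from combination 2.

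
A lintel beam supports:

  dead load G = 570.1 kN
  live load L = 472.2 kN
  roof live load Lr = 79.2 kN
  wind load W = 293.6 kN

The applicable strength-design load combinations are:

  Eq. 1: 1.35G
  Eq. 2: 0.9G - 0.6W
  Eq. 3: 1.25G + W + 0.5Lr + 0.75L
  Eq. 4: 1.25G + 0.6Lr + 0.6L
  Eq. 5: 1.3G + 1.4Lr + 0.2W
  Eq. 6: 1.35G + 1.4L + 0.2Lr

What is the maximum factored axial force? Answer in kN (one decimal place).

Eq. 1: 1.35(570.1) = 769.6
Eq. 2: 0.9(570.1) - 0.6(293.6) = 336.9
Eq. 3: 1.25(570.1) + 1.0(293.6) + 0.5(79.2) + 0.75(472.2) = 1400.0
Eq. 4: 1.25(570.1) + 0.6(79.2) + 0.6(472.2) = 1043.5
Eq. 5: 1.3(570.1) + 1.4(79.2) + 0.2(293.6) = 910.7
Eq. 6: 1.35(570.1) + 1.4(472.2) + 0.2(79.2) = 1446.6
The controlling combination is 6, giving 1446.6 kN.

1446.6 kN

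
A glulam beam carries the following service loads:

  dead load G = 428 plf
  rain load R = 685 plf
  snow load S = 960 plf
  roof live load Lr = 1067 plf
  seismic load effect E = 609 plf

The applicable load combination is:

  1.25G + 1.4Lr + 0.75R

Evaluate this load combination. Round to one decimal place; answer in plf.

2542.6 plf

1.25(428) + 1.4(1067) + 0.75(685) = 535.0 + 1493.8 + 513.8 = 2542.6
w_u = 2542.6 plf.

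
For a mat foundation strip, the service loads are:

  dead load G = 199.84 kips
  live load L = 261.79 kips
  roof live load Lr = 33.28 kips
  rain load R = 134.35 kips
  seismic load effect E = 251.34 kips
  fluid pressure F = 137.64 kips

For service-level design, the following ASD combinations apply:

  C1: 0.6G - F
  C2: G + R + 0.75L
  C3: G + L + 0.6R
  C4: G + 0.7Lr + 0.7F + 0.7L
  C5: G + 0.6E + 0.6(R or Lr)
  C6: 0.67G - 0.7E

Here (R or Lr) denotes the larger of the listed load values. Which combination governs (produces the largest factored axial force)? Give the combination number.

Combination 3

(R or Lr) → R = 134.35 kips.
C1: 0.6(199.84) - 1.0(137.64) = -17.74
C2: 1.0(199.84) + 1.0(134.35) + 0.75(261.79) = 530.53
C3: 1.0(199.84) + 1.0(261.79) + 0.6(134.35) = 542.24
C4: 1.0(199.84) + 0.7(33.28) + 0.7(137.64) + 0.7(261.79) = 502.74
C5: 1.0(199.84) + 0.6(251.34) + 0.6(134.35) = 431.25
C6: 0.67(199.84) - 0.7(251.34) = -42.05
The largest value is 542.24 kips from combination 3.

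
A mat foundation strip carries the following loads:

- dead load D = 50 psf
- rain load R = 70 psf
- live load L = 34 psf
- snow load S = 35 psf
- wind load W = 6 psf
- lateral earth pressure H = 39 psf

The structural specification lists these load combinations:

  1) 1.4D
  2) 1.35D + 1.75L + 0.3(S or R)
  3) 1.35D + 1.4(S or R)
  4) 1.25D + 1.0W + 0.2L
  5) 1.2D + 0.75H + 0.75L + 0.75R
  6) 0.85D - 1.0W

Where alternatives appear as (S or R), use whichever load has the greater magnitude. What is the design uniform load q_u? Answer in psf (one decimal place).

(S or R) → R = 70 psf.
1) 1.4(50) = 70.0
2) 1.35(50) + 1.75(34) + 0.3(70) = 148.0
3) 1.35(50) + 1.4(70) = 165.5
4) 1.25(50) + 1.0(6) + 0.2(34) = 75.3
5) 1.2(50) + 0.75(39) + 0.75(34) + 0.75(70) = 167.3
6) 0.85(50) - 1.0(6) = 36.5
The controlling combination is 5, giving 167.3 psf.

167.3 psf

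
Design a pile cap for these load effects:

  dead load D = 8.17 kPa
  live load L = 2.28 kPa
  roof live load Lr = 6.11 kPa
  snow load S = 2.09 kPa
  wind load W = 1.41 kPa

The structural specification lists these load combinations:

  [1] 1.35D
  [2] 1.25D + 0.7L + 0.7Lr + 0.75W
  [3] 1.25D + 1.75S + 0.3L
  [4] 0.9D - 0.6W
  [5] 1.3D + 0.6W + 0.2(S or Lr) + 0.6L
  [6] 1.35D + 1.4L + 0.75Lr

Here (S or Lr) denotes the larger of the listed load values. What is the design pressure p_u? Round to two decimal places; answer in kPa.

(S or Lr) → Lr = 6.11 kPa.
[1] 1.35(8.17) = 11.03
[2] 1.25(8.17) + 0.7(2.28) + 0.7(6.11) + 0.75(1.41) = 17.14
[3] 1.25(8.17) + 1.75(2.09) + 0.3(2.28) = 10.21 + 3.66 + 0.68 = 14.55
[4] 0.9(8.17) - 0.6(1.41) = 6.51
[5] 1.3(8.17) + 0.6(1.41) + 0.2(6.11) + 0.6(2.28) = 10.62 + 0.85 + 1.22 + 1.37 = 14.06
[6] 1.35(8.17) + 1.4(2.28) + 0.75(6.11) = 11.03 + 3.19 + 4.58 = 18.80
Maximum is from combination 6.

18.80 kPa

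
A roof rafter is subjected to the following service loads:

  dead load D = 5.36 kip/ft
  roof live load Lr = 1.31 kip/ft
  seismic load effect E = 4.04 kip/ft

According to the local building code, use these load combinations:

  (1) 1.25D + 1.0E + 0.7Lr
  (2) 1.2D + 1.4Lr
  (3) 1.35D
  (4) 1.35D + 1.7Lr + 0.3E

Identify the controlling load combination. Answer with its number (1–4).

(1) 1.25(5.36) + 1.0(4.04) + 0.7(1.31) = 6.70 + 4.04 + 0.92 = 11.66
(2) 1.2(5.36) + 1.4(1.31) = 8.27
(3) 1.35(5.36) = 7.24
(4) 1.35(5.36) + 1.7(1.31) + 0.3(4.04) = 7.24 + 2.23 + 1.21 = 10.68
The largest value is 11.66 kip/ft from combination 1.

Combination 1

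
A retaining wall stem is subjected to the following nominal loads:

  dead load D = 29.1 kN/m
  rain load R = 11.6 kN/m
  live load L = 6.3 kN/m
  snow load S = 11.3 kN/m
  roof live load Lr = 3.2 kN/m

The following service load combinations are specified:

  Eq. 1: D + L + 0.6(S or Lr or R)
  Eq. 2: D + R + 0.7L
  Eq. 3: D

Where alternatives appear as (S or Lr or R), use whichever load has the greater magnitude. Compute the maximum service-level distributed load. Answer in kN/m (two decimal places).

(S or Lr or R) → R = 11.6 kN/m.
Eq. 1: 1.0(29.1) + 1.0(6.3) + 0.6(11.6) = 29.10 + 6.30 + 6.96 = 42.36
Eq. 2: 1.0(29.1) + 1.0(11.6) + 0.7(6.3) = 29.10 + 11.60 + 4.41 = 45.11
Eq. 3: 1.0(29.1) = 29.10
Combination 2 governs: w = 45.11 kN/m.

45.11 kN/m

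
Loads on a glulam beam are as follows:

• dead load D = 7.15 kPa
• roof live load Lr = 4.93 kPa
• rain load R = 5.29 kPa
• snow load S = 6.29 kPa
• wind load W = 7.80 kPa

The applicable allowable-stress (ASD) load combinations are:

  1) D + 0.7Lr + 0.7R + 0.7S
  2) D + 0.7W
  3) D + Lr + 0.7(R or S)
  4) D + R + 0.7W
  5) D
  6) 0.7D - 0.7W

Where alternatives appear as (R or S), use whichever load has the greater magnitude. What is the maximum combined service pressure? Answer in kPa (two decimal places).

18.71 kPa

(R or S) → S = 6.29 kPa.
1) 1.0(7.15) + 0.7(4.93) + 0.7(5.29) + 0.7(6.29) = 18.71
2) 1.0(7.15) + 0.7(7.80) = 7.15 + 5.46 = 12.61
3) 1.0(7.15) + 1.0(4.93) + 0.7(6.29) = 7.15 + 4.93 + 4.40 = 16.48
4) 1.0(7.15) + 1.0(5.29) + 0.7(7.80) = 7.15 + 5.29 + 5.46 = 17.90
5) 1.0(7.15) = 7.15
6) 0.7(7.15) - 0.7(7.80) = -0.46
Maximum is from combination 1.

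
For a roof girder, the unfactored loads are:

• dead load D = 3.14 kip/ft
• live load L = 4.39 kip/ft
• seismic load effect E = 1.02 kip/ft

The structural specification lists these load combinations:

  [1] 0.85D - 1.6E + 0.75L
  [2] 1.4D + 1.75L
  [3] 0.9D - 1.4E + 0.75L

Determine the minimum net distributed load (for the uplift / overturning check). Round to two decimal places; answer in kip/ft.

4.33 kip/ft

[1] 0.85(3.14) - 1.6(1.02) + 0.75(4.39) = 4.33
[2] 1.4(3.14) + 1.75(4.39) = 12.08
[3] 0.9(3.14) - 1.4(1.02) + 0.75(4.39) = 4.69
Combination 1 gives the minimum: 4.33 kip/ft.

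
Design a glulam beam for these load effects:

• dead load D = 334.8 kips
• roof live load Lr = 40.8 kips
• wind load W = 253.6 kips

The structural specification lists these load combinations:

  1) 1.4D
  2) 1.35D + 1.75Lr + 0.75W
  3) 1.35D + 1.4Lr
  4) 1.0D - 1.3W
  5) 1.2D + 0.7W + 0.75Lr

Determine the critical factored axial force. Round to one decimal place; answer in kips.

713.6 kips

1) 1.4(334.8) = 468.7
2) 1.35(334.8) + 1.75(40.8) + 0.75(253.6) = 452.0 + 71.4 + 190.2 = 713.6
3) 1.35(334.8) + 1.4(40.8) = 452.0 + 57.1 = 509.1
4) 1.0(334.8) - 1.3(253.6) = 334.8 - 329.7 = 5.1
5) 1.2(334.8) + 0.7(253.6) + 0.75(40.8) = 401.8 + 177.5 + 30.6 = 609.9
Maximum is from combination 2.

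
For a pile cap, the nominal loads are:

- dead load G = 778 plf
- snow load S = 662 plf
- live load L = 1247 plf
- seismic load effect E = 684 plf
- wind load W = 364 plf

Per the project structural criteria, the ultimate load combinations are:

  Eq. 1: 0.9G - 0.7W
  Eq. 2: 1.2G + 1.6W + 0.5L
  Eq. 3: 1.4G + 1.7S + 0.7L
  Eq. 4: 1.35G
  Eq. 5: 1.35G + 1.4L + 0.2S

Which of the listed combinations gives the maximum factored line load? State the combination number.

Combination 3

Eq. 1: 0.9(778) - 0.7(364) = 445.40
Eq. 2: 1.2(778) + 1.6(364) + 0.5(1247) = 2139.50
Eq. 3: 1.4(778) + 1.7(662) + 0.7(1247) = 3087.50
Eq. 4: 1.35(778) = 1050.30
Eq. 5: 1.35(778) + 1.4(1247) + 0.2(662) = 2928.50
The largest value is 3087.50 plf from combination 3.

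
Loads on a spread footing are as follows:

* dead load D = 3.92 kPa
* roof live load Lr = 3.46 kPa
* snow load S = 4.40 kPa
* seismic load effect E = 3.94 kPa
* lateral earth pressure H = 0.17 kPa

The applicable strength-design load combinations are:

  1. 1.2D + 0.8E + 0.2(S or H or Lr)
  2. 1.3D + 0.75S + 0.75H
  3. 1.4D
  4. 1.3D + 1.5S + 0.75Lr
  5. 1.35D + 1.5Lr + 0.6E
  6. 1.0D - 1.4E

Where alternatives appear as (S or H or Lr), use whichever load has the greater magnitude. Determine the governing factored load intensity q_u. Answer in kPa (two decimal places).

14.29 kPa

(S or H or Lr) → S = 4.40 kPa.
1. 1.2(3.92) + 0.8(3.94) + 0.2(4.40) = 8.74
2. 1.3(3.92) + 0.75(4.40) + 0.75(0.17) = 8.52
3. 1.4(3.92) = 5.49
4. 1.3(3.92) + 1.5(4.40) + 0.75(3.46) = 14.29
5. 1.35(3.92) + 1.5(3.46) + 0.6(3.94) = 12.85
6. 1.0(3.92) - 1.4(3.94) = 3.92 - 5.52 = -1.60
Maximum is from combination 4.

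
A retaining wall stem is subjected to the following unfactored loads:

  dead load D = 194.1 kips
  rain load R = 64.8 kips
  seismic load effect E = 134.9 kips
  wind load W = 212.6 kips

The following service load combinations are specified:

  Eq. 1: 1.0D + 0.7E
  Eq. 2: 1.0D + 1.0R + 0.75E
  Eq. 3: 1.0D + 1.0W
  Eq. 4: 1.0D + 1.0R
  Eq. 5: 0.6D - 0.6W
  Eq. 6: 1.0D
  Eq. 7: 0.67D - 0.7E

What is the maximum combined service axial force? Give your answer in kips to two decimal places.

406.70 kips

Eq. 1: 1.0(194.1) + 0.7(134.9) = 288.53
Eq. 2: 1.0(194.1) + 1.0(64.8) + 0.75(134.9) = 360.08
Eq. 3: 1.0(194.1) + 1.0(212.6) = 406.70
Eq. 4: 1.0(194.1) + 1.0(64.8) = 258.90
Eq. 5: 0.6(194.1) - 0.6(212.6) = -11.10
Eq. 6: 1.0(194.1) = 194.10
Eq. 7: 0.67(194.1) - 0.7(134.9) = 35.62
Combination 3 governs: P = 406.70 kips.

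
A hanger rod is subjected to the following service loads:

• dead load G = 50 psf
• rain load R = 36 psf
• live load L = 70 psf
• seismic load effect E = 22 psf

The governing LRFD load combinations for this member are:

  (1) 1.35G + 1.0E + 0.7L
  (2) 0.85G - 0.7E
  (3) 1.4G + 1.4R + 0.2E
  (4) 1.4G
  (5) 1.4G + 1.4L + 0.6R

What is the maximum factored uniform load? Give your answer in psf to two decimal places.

(1) 1.35(50) + 1.0(22) + 0.7(70) = 138.50
(2) 0.85(50) - 0.7(22) = 27.10
(3) 1.4(50) + 1.4(36) + 0.2(22) = 124.80
(4) 1.4(50) = 70.00
(5) 1.4(50) + 1.4(70) + 0.6(36) = 189.60
The controlling combination is 5, giving 189.60 psf.

189.60 psf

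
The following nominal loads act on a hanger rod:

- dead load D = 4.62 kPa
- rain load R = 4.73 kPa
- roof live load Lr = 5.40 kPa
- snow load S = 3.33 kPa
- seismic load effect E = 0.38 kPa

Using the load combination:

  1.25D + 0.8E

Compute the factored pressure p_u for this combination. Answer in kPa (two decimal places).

6.08 kPa

1.25(4.62) + 0.8(0.38) = 5.78 + 0.30 = 6.08
p_u = 6.08 kPa.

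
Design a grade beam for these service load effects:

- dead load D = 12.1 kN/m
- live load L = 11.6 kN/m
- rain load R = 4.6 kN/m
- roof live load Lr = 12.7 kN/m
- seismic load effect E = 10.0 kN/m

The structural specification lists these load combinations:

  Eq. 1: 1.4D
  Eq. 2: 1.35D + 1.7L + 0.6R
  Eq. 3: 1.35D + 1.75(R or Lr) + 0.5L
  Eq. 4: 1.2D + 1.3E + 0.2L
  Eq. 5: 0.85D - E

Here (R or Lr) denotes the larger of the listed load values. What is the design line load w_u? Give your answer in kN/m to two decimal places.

44.36 kN/m

(R or Lr) → Lr = 12.7 kN/m.
Eq. 1: 1.4(12.1) = 16.94
Eq. 2: 1.35(12.1) + 1.7(11.6) + 0.6(4.6) = 16.34 + 19.72 + 2.76 = 38.82
Eq. 3: 1.35(12.1) + 1.75(12.7) + 0.5(11.6) = 44.36
Eq. 4: 1.2(12.1) + 1.3(10.0) + 0.2(11.6) = 14.52 + 13.00 + 2.32 = 29.84
Eq. 5: 0.85(12.1) - 1.0(10.0) = 10.29 - 10.00 = 0.29
The controlling combination is 3, giving 44.36 kN/m.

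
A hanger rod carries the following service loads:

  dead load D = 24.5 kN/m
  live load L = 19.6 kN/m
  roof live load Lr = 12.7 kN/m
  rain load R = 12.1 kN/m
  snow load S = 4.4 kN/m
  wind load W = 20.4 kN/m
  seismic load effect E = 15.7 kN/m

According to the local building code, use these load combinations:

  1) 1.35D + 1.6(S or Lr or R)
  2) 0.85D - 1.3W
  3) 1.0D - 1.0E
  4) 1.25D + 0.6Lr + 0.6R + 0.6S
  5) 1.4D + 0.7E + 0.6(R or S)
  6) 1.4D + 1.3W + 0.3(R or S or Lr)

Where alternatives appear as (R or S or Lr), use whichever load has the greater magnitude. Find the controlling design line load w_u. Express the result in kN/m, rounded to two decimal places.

(S or Lr or R) → Lr = 12.7 kN/m; (R or S) → R = 12.1 kN/m; (R or S or Lr) → Lr = 12.7 kN/m.
1) 1.35(24.5) + 1.6(12.7) = 53.40
2) 0.85(24.5) - 1.3(20.4) = -5.70
3) 1.0(24.5) - 1.0(15.7) = 8.80
4) 1.25(24.5) + 0.6(12.7) + 0.6(12.1) + 0.6(4.4) = 48.15
5) 1.4(24.5) + 0.7(15.7) + 0.6(12.1) = 52.55
6) 1.4(24.5) + 1.3(20.4) + 0.3(12.7) = 64.63
The controlling combination is 6, giving 64.63 kN/m.

64.63 kN/m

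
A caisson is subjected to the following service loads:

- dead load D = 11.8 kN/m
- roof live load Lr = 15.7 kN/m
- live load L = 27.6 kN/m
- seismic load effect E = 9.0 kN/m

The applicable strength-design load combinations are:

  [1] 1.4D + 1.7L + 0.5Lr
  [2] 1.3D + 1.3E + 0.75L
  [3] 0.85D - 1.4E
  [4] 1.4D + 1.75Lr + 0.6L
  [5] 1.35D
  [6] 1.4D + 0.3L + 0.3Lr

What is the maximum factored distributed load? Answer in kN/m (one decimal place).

71.3 kN/m

[1] 1.4(11.8) + 1.7(27.6) + 0.5(15.7) = 71.3
[2] 1.3(11.8) + 1.3(9.0) + 0.75(27.6) = 47.7
[3] 0.85(11.8) - 1.4(9.0) = -2.6
[4] 1.4(11.8) + 1.75(15.7) + 0.6(27.6) = 60.6
[5] 1.35(11.8) = 15.9
[6] 1.4(11.8) + 0.3(27.6) + 0.3(15.7) = 29.5
The controlling combination is 1, giving 71.3 kN/m.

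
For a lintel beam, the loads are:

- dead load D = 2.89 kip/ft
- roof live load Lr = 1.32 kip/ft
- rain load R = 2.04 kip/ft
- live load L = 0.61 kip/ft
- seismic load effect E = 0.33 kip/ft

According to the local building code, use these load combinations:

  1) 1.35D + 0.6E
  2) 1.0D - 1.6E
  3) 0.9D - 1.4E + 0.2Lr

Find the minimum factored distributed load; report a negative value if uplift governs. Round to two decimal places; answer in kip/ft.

2.36 kip/ft

1) 1.35(2.89) + 0.6(0.33) = 3.90 + 0.20 = 4.10
2) 1.0(2.89) - 1.6(0.33) = 2.89 - 0.53 = 2.36
3) 0.9(2.89) - 1.4(0.33) + 0.2(1.32) = 2.60 - 0.46 + 0.26 = 2.40
Combination 2 gives the minimum: 2.36 kip/ft.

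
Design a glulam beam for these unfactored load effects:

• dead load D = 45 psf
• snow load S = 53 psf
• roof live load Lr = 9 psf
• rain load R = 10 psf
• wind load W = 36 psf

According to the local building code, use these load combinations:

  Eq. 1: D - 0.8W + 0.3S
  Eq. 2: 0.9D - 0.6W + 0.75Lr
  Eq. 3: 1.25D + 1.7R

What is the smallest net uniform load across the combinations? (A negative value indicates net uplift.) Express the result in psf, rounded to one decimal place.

25.7 psf

Eq. 1: 1.0(45) - 0.8(36) + 0.3(53) = 45.0 - 28.8 + 15.9 = 32.1
Eq. 2: 0.9(45) - 0.6(36) + 0.75(9) = 40.5 - 21.6 + 6.8 = 25.7
Eq. 3: 1.25(45) + 1.7(10) = 56.3 + 17.0 = 73.3
Combination 2 gives the minimum: 25.7 psf.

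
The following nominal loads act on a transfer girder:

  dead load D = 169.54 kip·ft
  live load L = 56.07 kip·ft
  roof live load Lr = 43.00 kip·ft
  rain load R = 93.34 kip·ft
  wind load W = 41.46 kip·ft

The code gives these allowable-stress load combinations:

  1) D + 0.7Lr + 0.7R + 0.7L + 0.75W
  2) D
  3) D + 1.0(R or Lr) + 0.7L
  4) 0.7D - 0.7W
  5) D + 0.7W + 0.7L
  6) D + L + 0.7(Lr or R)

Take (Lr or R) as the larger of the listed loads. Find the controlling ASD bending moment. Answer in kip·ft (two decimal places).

335.32 kip·ft

(R or Lr) → R = 93.34 kip·ft; (Lr or R) → R = 93.34 kip·ft.
1) 1.0(169.54) + 0.7(43.00) + 0.7(93.34) + 0.7(56.07) + 0.75(41.46) = 335.32
2) 1.0(169.54) = 169.54
3) 1.0(169.54) + 1.0(93.34) + 0.7(56.07) = 169.54 + 93.34 + 39.25 = 302.13
4) 0.7(169.54) - 0.7(41.46) = 118.68 - 29.02 = 89.66
5) 1.0(169.54) + 0.7(41.46) + 0.7(56.07) = 169.54 + 29.02 + 39.25 = 237.81
6) 1.0(169.54) + 1.0(56.07) + 0.7(93.34) = 169.54 + 56.07 + 65.34 = 290.95
The controlling combination is 1, giving 335.32 kip·ft.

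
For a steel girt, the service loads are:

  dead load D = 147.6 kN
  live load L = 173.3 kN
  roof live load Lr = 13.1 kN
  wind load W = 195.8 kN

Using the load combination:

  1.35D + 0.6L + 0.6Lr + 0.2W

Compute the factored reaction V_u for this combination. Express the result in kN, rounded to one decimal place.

350.3 kN

1.35(147.6) + 0.6(173.3) + 0.6(13.1) + 0.2(195.8) = 350.3
V_u = 350.3 kN.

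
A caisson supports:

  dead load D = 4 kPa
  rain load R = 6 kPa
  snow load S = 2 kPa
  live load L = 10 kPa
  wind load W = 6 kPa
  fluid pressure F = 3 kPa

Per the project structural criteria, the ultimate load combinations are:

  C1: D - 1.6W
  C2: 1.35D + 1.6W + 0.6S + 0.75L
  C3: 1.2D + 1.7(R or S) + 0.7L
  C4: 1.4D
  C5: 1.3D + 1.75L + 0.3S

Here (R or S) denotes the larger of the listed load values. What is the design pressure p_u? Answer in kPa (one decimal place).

(R or S) → R = 6 kPa.
C1: 1.0(4) - 1.6(6) = 4.0 - 9.6 = -5.6
C2: 1.35(4) + 1.6(6) + 0.6(2) + 0.75(10) = 5.4 + 9.6 + 1.2 + 7.5 = 23.7
C3: 1.2(4) + 1.7(6) + 0.7(10) = 4.8 + 10.2 + 7.0 = 22.0
C4: 1.4(4) = 5.6
C5: 1.3(4) + 1.75(10) + 0.3(2) = 5.2 + 17.5 + 0.6 = 23.3
Maximum is from combination 2.

23.7 kPa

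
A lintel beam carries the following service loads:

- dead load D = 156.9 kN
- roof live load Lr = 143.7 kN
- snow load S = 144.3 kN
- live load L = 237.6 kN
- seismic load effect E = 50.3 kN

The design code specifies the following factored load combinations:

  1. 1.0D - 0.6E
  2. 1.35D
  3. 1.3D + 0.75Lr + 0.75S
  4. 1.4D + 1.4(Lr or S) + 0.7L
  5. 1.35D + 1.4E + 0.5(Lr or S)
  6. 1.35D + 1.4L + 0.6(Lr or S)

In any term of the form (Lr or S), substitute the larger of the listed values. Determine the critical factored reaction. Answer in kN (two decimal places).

631.04 kN

(Lr or S) → S = 144.3 kN.
1. 1.0(156.9) - 0.6(50.3) = 156.90 - 30.18 = 126.72
2. 1.35(156.9) = 211.82
3. 1.3(156.9) + 0.75(143.7) + 0.75(144.3) = 419.97
4. 1.4(156.9) + 1.4(144.3) + 0.7(237.6) = 219.66 + 202.02 + 166.32 = 588.00
5. 1.35(156.9) + 1.4(50.3) + 0.5(144.3) = 211.82 + 70.42 + 72.15 = 354.39
6. 1.35(156.9) + 1.4(237.6) + 0.6(144.3) = 211.82 + 332.64 + 86.58 = 631.04
Maximum is from combination 6.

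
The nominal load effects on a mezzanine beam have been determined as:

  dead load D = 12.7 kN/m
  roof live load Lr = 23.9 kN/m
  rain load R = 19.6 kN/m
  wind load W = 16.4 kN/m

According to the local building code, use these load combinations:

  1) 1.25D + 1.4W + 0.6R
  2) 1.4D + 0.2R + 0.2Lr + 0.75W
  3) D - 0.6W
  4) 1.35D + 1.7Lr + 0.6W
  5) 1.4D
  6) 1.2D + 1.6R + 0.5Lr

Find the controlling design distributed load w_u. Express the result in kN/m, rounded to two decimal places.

67.62 kN/m

1) 1.25(12.7) + 1.4(16.4) + 0.6(19.6) = 15.88 + 22.96 + 11.76 = 50.60
2) 1.4(12.7) + 0.2(19.6) + 0.2(23.9) + 0.75(16.4) = 17.78 + 3.92 + 4.78 + 12.30 = 38.78
3) 1.0(12.7) - 0.6(16.4) = 12.70 - 9.84 = 2.86
4) 1.35(12.7) + 1.7(23.9) + 0.6(16.4) = 17.15 + 40.63 + 9.84 = 67.62
5) 1.4(12.7) = 17.78
6) 1.2(12.7) + 1.6(19.6) + 0.5(23.9) = 15.24 + 31.36 + 11.95 = 58.55
The controlling combination is 4, giving 67.62 kN/m.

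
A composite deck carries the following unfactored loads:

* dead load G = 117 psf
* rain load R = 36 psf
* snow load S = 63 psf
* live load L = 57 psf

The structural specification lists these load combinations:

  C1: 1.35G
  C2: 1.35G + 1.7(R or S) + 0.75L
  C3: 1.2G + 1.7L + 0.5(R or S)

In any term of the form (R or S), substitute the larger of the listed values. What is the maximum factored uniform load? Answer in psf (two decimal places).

307.80 psf

(R or S) → S = 63 psf.
C1: 1.35(117) = 157.95
C2: 1.35(117) + 1.7(63) + 0.75(57) = 157.95 + 107.10 + 42.75 = 307.80
C3: 1.2(117) + 1.7(57) + 0.5(63) = 140.40 + 96.90 + 31.50 = 268.80
Maximum is from combination 2.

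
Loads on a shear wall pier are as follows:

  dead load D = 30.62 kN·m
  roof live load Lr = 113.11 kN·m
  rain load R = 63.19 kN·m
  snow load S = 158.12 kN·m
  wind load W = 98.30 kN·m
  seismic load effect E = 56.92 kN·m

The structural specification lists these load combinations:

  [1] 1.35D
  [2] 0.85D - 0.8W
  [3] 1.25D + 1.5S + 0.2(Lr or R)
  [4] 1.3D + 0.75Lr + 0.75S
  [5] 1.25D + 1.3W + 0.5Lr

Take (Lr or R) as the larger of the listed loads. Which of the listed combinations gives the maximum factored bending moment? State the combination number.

Combination 3

(Lr or R) → Lr = 113.11 kN·m.
[1] 1.35(30.62) = 41.34
[2] 0.85(30.62) - 0.8(98.30) = -52.61
[3] 1.25(30.62) + 1.5(158.12) + 0.2(113.11) = 298.08
[4] 1.3(30.62) + 0.75(113.11) + 0.75(158.12) = 243.23
[5] 1.25(30.62) + 1.3(98.30) + 0.5(113.11) = 222.62
The largest value is 298.08 kN·m from combination 3.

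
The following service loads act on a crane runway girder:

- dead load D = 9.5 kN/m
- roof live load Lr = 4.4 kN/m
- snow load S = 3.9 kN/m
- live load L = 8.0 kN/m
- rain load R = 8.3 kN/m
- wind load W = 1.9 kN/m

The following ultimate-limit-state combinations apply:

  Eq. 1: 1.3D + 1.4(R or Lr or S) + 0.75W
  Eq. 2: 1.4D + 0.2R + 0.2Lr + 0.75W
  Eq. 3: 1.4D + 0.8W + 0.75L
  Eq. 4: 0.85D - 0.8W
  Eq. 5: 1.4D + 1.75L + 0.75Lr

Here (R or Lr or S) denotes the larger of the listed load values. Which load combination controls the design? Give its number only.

(R or Lr or S) → R = 8.3 kN/m.
Eq. 1: 1.3(9.5) + 1.4(8.3) + 0.75(1.9) = 12.4 + 11.6 + 1.4 = 25.4
Eq. 2: 1.4(9.5) + 0.2(8.3) + 0.2(4.4) + 0.75(1.9) = 13.3 + 1.7 + 0.9 + 1.4 = 17.3
Eq. 3: 1.4(9.5) + 0.8(1.9) + 0.75(8.0) = 13.3 + 1.5 + 6.0 = 20.8
Eq. 4: 0.85(9.5) - 0.8(1.9) = 8.1 - 1.5 = 6.6
Eq. 5: 1.4(9.5) + 1.75(8.0) + 0.75(4.4) = 13.3 + 14.0 + 3.3 = 30.6
The largest value is 30.6 kN/m from combination 5.

Combination 5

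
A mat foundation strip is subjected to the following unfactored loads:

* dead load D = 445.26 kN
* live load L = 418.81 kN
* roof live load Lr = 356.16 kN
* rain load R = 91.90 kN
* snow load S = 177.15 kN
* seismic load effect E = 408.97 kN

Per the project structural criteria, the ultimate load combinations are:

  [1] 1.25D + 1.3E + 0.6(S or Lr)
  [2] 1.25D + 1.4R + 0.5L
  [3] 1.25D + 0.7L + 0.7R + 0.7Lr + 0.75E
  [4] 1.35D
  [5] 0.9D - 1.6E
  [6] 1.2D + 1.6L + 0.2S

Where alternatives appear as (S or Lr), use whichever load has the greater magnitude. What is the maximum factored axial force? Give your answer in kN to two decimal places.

(S or Lr) → Lr = 356.16 kN.
[1] 1.25(445.26) + 1.3(408.97) + 0.6(356.16) = 1301.93
[2] 1.25(445.26) + 1.4(91.90) + 0.5(418.81) = 894.64
[3] 1.25(445.26) + 0.7(418.81) + 0.7(91.90) + 0.7(356.16) + 0.75(408.97) = 1470.11
[4] 1.35(445.26) = 601.10
[5] 0.9(445.26) - 1.6(408.97) = 400.73 - 654.35 = -253.62
[6] 1.2(445.26) + 1.6(418.81) + 0.2(177.15) = 534.31 + 670.10 + 35.43 = 1239.84
The controlling combination is 3, giving 1470.11 kN.

1470.11 kN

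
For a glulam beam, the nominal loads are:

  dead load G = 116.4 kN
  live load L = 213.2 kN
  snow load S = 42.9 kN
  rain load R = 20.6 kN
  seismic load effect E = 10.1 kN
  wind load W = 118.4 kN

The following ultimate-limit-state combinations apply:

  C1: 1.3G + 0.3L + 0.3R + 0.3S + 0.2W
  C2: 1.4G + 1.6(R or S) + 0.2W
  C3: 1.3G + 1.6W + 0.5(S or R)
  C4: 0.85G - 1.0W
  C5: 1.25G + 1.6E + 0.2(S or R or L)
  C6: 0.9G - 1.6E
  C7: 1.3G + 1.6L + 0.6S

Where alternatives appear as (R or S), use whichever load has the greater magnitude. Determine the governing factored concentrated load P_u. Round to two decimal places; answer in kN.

518.18 kN

(R or S) → S = 42.9 kN; (S or R) → S = 42.9 kN; (S or R or L) → L = 213.2 kN.
C1: 1.3(116.4) + 0.3(213.2) + 0.3(20.6) + 0.3(42.9) + 0.2(118.4) = 151.32 + 63.96 + 6.18 + 12.87 + 23.68 = 258.01
C2: 1.4(116.4) + 1.6(42.9) + 0.2(118.4) = 162.96 + 68.64 + 23.68 = 255.28
C3: 1.3(116.4) + 1.6(118.4) + 0.5(42.9) = 151.32 + 189.44 + 21.45 = 362.21
C4: 0.85(116.4) - 1.0(118.4) = 98.94 - 118.40 = -19.46
C5: 1.25(116.4) + 1.6(10.1) + 0.2(213.2) = 145.50 + 16.16 + 42.64 = 204.30
C6: 0.9(116.4) - 1.6(10.1) = 104.76 - 16.16 = 88.60
C7: 1.3(116.4) + 1.6(213.2) + 0.6(42.9) = 151.32 + 341.12 + 25.74 = 518.18
The controlling combination is 7, giving 518.18 kN.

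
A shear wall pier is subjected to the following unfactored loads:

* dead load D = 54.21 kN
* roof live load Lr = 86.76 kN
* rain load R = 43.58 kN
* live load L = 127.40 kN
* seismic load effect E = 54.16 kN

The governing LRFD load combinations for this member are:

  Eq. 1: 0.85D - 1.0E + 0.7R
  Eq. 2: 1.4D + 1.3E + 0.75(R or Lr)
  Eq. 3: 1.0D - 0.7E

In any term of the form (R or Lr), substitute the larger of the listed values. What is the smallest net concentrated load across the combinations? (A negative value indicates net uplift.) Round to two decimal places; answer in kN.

16.30 kN

(R or Lr) → Lr = 86.76 kN.
Eq. 1: 0.85(54.21) - 1.0(54.16) + 0.7(43.58) = 22.42
Eq. 2: 1.4(54.21) + 1.3(54.16) + 0.75(86.76) = 75.89 + 70.41 + 65.07 = 211.37
Eq. 3: 1.0(54.21) - 0.7(54.16) = 54.21 - 37.91 = 16.30
Combination 3 gives the minimum: 16.30 kN.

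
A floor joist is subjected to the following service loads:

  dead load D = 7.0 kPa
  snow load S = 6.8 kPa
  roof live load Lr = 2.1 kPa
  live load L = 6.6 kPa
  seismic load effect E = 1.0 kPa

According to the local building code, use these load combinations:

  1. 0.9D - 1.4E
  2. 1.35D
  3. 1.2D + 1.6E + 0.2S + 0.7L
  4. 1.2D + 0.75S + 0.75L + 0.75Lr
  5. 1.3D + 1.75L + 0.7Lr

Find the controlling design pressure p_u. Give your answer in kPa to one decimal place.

1. 0.9(7.0) - 1.4(1.0) = 4.9
2. 1.35(7.0) = 9.5
3. 1.2(7.0) + 1.6(1.0) + 0.2(6.8) + 0.7(6.6) = 16.0
4. 1.2(7.0) + 0.75(6.8) + 0.75(6.6) + 0.75(2.1) = 20.0
5. 1.3(7.0) + 1.75(6.6) + 0.7(2.1) = 22.1
Combination 5 governs: p_u = 22.1 kPa.

22.1 kPa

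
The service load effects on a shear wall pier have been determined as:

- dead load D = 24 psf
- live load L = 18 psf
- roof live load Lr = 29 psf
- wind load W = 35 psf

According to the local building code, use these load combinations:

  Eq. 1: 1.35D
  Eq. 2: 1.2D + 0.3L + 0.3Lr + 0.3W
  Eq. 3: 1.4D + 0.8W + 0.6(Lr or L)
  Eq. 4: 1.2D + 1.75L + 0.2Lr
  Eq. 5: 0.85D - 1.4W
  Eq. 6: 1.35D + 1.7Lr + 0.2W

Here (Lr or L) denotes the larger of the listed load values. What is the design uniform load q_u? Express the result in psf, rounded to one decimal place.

(Lr or L) → Lr = 29 psf.
Eq. 1: 1.35(24) = 32.4
Eq. 2: 1.2(24) + 0.3(18) + 0.3(29) + 0.3(35) = 53.4
Eq. 3: 1.4(24) + 0.8(35) + 0.6(29) = 79.0
Eq. 4: 1.2(24) + 1.75(18) + 0.2(29) = 66.1
Eq. 5: 0.85(24) - 1.4(35) = -28.6
Eq. 6: 1.35(24) + 1.7(29) + 0.2(35) = 88.7
The controlling combination is 6, giving 88.7 psf.

88.7 psf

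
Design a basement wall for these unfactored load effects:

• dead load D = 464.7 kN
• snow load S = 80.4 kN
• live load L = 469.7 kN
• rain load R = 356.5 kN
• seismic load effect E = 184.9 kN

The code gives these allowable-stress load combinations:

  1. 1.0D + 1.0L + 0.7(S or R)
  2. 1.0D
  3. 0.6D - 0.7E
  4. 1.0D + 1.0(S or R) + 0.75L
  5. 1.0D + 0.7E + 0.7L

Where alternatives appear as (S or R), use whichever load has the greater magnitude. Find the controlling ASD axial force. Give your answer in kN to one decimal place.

1184.0 kN

(S or R) → R = 356.5 kN.
1. 1.0(464.7) + 1.0(469.7) + 0.7(356.5) = 1184.0
2. 1.0(464.7) = 464.7
3. 0.6(464.7) - 0.7(184.9) = 149.4
4. 1.0(464.7) + 1.0(356.5) + 0.75(469.7) = 1173.5
5. 1.0(464.7) + 0.7(184.9) + 0.7(469.7) = 922.9
Combination 1 governs: N = 1184.0 kN.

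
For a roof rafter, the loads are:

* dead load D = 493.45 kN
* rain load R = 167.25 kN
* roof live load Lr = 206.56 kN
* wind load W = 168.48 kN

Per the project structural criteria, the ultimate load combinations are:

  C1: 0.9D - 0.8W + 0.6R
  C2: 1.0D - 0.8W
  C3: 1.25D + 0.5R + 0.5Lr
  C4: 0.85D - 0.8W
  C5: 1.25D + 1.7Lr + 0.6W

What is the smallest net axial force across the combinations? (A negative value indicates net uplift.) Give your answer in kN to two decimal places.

C1: 0.9(493.45) - 0.8(168.48) + 0.6(167.25) = 409.67
C2: 1.0(493.45) - 0.8(168.48) = 493.45 - 134.78 = 358.67
C3: 1.25(493.45) + 0.5(167.25) + 0.5(206.56) = 616.81 + 83.63 + 103.28 = 803.72
C4: 0.85(493.45) - 0.8(168.48) = 419.43 - 134.78 = 284.65
C5: 1.25(493.45) + 1.7(206.56) + 0.6(168.48) = 616.81 + 351.15 + 101.09 = 1069.05
Combination 4 gives the minimum: 284.65 kN.

284.65 kN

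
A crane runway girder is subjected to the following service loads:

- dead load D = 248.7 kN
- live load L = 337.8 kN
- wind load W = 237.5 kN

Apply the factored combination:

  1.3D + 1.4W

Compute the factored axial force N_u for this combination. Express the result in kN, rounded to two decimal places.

1.3(248.7) + 1.4(237.5) = 655.81
N_u = 655.81 kN.

655.81 kN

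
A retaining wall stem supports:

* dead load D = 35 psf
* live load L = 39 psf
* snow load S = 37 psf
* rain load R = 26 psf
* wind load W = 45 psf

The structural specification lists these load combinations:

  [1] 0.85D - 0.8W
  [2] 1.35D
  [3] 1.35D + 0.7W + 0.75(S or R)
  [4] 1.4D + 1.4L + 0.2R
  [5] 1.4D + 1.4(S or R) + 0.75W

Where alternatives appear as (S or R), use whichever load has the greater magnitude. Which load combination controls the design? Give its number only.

(S or R) → S = 37 psf.
[1] 0.85(35) - 0.8(45) = -6.3
[2] 1.35(35) = 47.3
[3] 1.35(35) + 0.7(45) + 0.75(37) = 106.5
[4] 1.4(35) + 1.4(39) + 0.2(26) = 49.0 + 54.6 + 5.2 = 108.8
[5] 1.4(35) + 1.4(37) + 0.75(45) = 49.0 + 51.8 + 33.8 = 134.6
The largest value is 134.6 psf from combination 5.

Combination 5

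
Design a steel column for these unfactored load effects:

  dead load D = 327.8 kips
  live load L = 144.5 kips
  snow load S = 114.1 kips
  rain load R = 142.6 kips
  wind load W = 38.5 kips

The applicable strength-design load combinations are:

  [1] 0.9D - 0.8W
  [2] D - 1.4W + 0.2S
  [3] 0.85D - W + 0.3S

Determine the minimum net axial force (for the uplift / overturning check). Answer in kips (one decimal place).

[1] 0.9(327.8) - 0.8(38.5) = 295.0 - 30.8 = 264.2
[2] 1.0(327.8) - 1.4(38.5) + 0.2(114.1) = 327.8 - 53.9 + 22.8 = 296.7
[3] 0.85(327.8) - 1.0(38.5) + 0.3(114.1) = 274.4
Combination 1 gives the minimum: 264.2 kips.

264.2 kips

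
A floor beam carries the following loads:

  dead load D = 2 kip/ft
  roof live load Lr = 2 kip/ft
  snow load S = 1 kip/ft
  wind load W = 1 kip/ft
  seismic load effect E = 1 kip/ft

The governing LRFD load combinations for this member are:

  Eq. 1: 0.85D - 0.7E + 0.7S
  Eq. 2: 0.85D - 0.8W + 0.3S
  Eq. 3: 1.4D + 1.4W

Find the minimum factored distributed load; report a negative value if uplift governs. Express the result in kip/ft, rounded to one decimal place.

Eq. 1: 0.85(2) - 0.7(1) + 0.7(1) = 1.7
Eq. 2: 0.85(2) - 0.8(1) + 0.3(1) = 1.2
Eq. 3: 1.4(2) + 1.4(1) = 4.2
Combination 2 gives the minimum: 1.2 kip/ft.

1.2 kip/ft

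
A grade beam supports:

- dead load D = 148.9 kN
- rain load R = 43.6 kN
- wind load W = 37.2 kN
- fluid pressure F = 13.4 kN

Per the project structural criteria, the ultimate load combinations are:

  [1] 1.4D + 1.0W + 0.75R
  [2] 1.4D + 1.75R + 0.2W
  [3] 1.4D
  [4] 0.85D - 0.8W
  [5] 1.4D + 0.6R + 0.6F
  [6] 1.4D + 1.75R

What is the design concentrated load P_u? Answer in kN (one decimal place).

[1] 1.4(148.9) + 1.0(37.2) + 0.75(43.6) = 278.4
[2] 1.4(148.9) + 1.75(43.6) + 0.2(37.2) = 292.2
[3] 1.4(148.9) = 208.5
[4] 0.85(148.9) - 0.8(37.2) = 96.8
[5] 1.4(148.9) + 0.6(43.6) + 0.6(13.4) = 242.7
[6] 1.4(148.9) + 1.75(43.6) = 284.8
The controlling combination is 2, giving 292.2 kN.

292.2 kN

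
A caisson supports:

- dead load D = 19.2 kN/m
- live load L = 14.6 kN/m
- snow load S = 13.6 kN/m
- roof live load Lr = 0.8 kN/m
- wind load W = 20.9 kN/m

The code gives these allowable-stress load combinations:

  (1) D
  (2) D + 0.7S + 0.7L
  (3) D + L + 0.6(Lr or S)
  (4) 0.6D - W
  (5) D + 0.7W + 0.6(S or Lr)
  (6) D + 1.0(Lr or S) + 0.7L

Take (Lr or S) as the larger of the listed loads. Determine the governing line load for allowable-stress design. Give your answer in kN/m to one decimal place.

43.0 kN/m

(Lr or S) → S = 13.6 kN/m; (S or Lr) → S = 13.6 kN/m.
(1) 1.0(19.2) = 19.2
(2) 1.0(19.2) + 0.7(13.6) + 0.7(14.6) = 19.2 + 9.5 + 10.2 = 38.9
(3) 1.0(19.2) + 1.0(14.6) + 0.6(13.6) = 19.2 + 14.6 + 8.2 = 42.0
(4) 0.6(19.2) - 1.0(20.9) = 11.5 - 20.9 = -9.4
(5) 1.0(19.2) + 0.7(20.9) + 0.6(13.6) = 19.2 + 14.6 + 8.2 = 42.0
(6) 1.0(19.2) + 1.0(13.6) + 0.7(14.6) = 19.2 + 13.6 + 10.2 = 43.0
Maximum is from combination 6.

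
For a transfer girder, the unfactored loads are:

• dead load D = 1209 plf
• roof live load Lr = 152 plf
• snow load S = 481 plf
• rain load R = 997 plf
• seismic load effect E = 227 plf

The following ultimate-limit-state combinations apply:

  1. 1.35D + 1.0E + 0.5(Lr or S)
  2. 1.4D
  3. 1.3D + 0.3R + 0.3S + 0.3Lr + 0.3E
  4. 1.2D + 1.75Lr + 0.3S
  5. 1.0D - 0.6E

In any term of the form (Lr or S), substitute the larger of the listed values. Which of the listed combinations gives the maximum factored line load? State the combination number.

(Lr or S) → S = 481 plf.
1. 1.35(1209) + 1.0(227) + 0.5(481) = 1632.15 + 227.00 + 240.50 = 2099.65
2. 1.4(1209) = 1692.60
3. 1.3(1209) + 0.3(997) + 0.3(481) + 0.3(152) + 0.3(227) = 1571.70 + 299.10 + 144.30 + 45.60 + 68.10 = 2128.80
4. 1.2(1209) + 1.75(152) + 0.3(481) = 1450.80 + 266.00 + 144.30 = 1861.10
5. 1.0(1209) - 0.6(227) = 1209.00 - 136.20 = 1072.80
The largest value is 2128.80 plf from combination 3.

Combination 3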